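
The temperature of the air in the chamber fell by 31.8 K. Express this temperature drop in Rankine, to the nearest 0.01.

An interval of 1 K corresponds to 1.8°R.
31.8 × 1.8 = 57.24.

57.24°R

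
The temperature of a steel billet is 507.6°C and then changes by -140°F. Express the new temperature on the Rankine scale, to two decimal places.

The 140°F change is an interval, so only the factor 5/9 applies: -140 × 5/9 = -77.7778°C.
Final Celsius temperature: 507.6000 - 77.7778 = 429.8222°C.
In Rankine: 429.8222 × 1.8 + 491.67 = 1265.35°R.

1265.35°R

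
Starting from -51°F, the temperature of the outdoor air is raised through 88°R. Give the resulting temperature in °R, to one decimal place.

496.7°R

Initial temperature in Celsius: (-51 - 32) × 5/9 = -46.1111°C.
The 88°R change is an interval, so only the factor 5/9 applies: +88 × 5/9 = +48.8889°C.
Final Celsius temperature: -46.1111 + 48.8889 = 2.7778°C.
In Rankine: 2.7778 × 1.8 + 491.67 = 496.7°R.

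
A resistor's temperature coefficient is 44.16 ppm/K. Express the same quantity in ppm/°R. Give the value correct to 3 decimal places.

24.533 ppm/°R

The quantity depends on a temperature interval, so only the ratio of degree sizes applies; the offset between the scales is irrelevant.
A change of 1°R is a change of 5/9 K, so per °R the value is 44.16 × 5/9 = 24.533.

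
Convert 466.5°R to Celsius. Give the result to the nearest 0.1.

-14.0°C

In Celsius: (466.5 - 491.67) × 5/9 = -13.9833°C.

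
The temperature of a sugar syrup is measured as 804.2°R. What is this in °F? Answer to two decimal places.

In Celsius: (804.2 - 491.67) × 5/9 = 173.6278°C.
In Fahrenheit: 173.6278 × 1.8 + 32 = 344.53°F.

344.53°F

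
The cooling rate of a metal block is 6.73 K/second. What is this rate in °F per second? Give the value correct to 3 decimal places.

12.114 °F/second

Since only a temperature interval is involved, the additive offset between the scales drops out.
A change of 1 K is a change of 1.8°F, so 6.73 × 1.8 = 12.114.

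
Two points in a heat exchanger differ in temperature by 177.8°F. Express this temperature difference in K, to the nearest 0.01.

For a temperature interval the offset drops out; only the factor 5/9 applies.
177.8 × 5/9 = 98.78.

98.78 K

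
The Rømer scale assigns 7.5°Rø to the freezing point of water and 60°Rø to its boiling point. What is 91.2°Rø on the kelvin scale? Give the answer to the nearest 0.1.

Linear interpolation between the fixed points: C = (91.2 - 7.5) × 100 / (60 - 7.5) = 159.4286°C.
Then 159.4286 + 273.15 = 432.6 K.

432.6 K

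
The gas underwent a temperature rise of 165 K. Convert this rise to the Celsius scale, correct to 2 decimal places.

165.00°C

Kelvin and Celsius degrees are the same size, so the interval is unchanged: 165.00.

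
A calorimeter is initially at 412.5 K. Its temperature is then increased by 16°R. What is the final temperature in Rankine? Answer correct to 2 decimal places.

Initial temperature in Celsius: 412.5 - 273.15 = 139.3500°C.
The 16°R change is an interval, so only the factor 5/9 applies: +16 × 5/9 = +8.8889°C.
Final Celsius temperature: 139.3500 + 8.8889 = 148.2389°C.
In Rankine: 148.2389 × 1.8 + 491.67 = 758.50°R.

758.50°R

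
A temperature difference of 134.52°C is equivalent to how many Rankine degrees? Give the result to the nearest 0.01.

242.14°R

For a temperature interval the offset drops out; only the factor 1.8 applies.
134.52 × 1.8 = 242.14.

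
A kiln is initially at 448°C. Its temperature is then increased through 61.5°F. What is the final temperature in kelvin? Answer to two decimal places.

755.32 K

The 61.5°F change is an interval, so only the factor 5/9 applies: +61.5 × 5/9 = +34.1667°C.
Final Celsius temperature: 448.0000 + 34.1667 = 482.1667°C.
In kelvin: 482.1667 + 273.15 = 755.32 K.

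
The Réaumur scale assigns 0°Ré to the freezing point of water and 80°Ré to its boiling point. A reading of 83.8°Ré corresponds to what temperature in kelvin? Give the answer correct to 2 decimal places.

Linear interpolation between the fixed points: C = (83.8 - 0) × 100 / (80 - 0) = 104.7500°C.
Then 104.7500 + 273.15 = 377.90 K.

377.90 K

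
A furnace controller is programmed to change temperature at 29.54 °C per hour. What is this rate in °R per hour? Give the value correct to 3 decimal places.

53.172 °R/hour

The quantity depends on a temperature interval, so only the ratio of degree sizes applies; the offset between the scales is irrelevant.
A change of 1°C is a change of 1.8°R, so 29.54 × 1.8 = 53.172.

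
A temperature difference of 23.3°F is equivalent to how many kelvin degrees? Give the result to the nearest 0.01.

12.94 K

An interval of 1°F corresponds to 5/9 K.
23.3 × 5/9 = 12.94.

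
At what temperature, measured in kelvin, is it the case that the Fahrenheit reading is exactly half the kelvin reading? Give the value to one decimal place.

353.6 K

Let K be the kelvin reading. The Fahrenheit reading is F = 1.8·K - 459.67.
Require F = 0.5·K: 1.8·K - 459.67 = 0.5·K.
(1.3)·K = 459.67  ⇒  K = 353.6.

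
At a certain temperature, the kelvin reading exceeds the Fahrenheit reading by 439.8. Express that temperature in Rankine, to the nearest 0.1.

Let x be the kelvin reading; then the Fahrenheit reading is 1.8·x - 459.67.
(1.8·x - 459.67) - x = -439.8  ⇒  (0.8)·x = 19.87  ⇒  x = 24.8375 K.
In Celsius: 24.8375 - 273.15 = -248.3125°C.
In Rankine: -248.3125 × 1.8 + 491.67 = 44.7°R.

44.7°R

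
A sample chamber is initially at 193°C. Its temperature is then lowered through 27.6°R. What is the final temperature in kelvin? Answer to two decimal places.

450.82 K

The 27.6°R change is an interval, so only the factor 5/9 applies: -27.6 × 5/9 = -15.3333°C.
Final Celsius temperature: 193.0000 - 15.3333 = 177.6667°C.
In kelvin: 177.6667 + 273.15 = 450.82 K.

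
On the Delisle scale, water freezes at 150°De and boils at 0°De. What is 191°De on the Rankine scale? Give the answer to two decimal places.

Linear interpolation between the fixed points: C = (191 - 150) × 100 / (0 - 150) = -27.3333°C.
Then -27.3333 × 1.8 + 491.67 = 442.47°R.

442.47°R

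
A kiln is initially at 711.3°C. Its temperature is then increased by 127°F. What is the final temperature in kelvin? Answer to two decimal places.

The 127°F change is an interval, so only the factor 5/9 applies: +127 × 5/9 = +70.5556°C.
Final Celsius temperature: 711.3000 + 70.5556 = 781.8556°C.
In kelvin: 781.8556 + 273.15 = 1055.01 K.

1055.01 K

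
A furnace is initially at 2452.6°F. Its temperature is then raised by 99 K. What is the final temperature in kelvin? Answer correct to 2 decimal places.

1716.93 K

Initial temperature in Celsius: (2452.6 - 32) × 5/9 = 1344.7778°C.
The 99 K change is an interval; Kelvin and Celsius degrees are the same size, so ΔC = +99°C.
Final Celsius temperature: 1344.7778 + 99.0000 = 1443.7778°C.
In kelvin: 1443.7778 + 273.15 = 1716.93 K.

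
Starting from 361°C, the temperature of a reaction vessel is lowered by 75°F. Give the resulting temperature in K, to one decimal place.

592.5 K

The 75°F change is an interval, so only the factor 5/9 applies: -75 × 5/9 = -41.6667°C.
Final Celsius temperature: 361.0000 - 41.6667 = 319.3333°C.
In kelvin: 319.3333 + 273.15 = 592.5 K.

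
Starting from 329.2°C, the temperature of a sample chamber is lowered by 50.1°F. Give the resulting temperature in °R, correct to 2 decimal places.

The 50.1°F change is an interval, so only the factor 5/9 applies: -50.1 × 5/9 = -27.8333°C.
Final Celsius temperature: 329.2000 - 27.8333 = 301.3667°C.
In Rankine: 301.3667 × 1.8 + 491.67 = 1034.13°R.

1034.13°R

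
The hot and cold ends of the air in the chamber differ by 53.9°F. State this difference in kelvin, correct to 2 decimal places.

29.94 K

For a temperature interval the offset drops out; only the factor 5/9 applies.
53.9 × 5/9 = 29.94.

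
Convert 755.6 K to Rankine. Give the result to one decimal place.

In Celsius: 755.6 - 273.15 = 482.4500°C.
In Rankine: 482.4500 × 1.8 + 491.67 = 1360.1°R.

1360.1°R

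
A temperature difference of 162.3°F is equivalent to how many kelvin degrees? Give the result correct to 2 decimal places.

For a temperature interval the offset drops out; only the factor 5/9 applies.
162.3 × 5/9 = 90.17.

90.17 K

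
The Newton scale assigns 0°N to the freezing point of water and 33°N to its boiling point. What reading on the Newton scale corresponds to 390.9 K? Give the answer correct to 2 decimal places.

38.86°N

First in Celsius: 390.9 - 273.15 = 117.7500°C.
Linearly onto the Newton scale: 0 + (117.7500 / 100) × (33 - 0) = 38.86°N.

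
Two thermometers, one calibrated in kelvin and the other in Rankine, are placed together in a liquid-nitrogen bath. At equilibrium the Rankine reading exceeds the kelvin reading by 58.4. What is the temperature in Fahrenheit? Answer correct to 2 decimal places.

-328.27°F

Let x be the kelvin reading; then the Rankine reading is 1.8·x.
(1.8·x) - x = 58.4  ⇒  (0.8)·x = 58.4  ⇒  x = 73.0000 K.
In Celsius: 73 - 273.15 = -200.1500°C.
In Fahrenheit: -200.1500 × 1.8 + 32 = -328.27°F.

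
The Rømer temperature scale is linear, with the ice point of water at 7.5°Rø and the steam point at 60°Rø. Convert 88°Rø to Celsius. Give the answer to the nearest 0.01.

Linear interpolation between the fixed points: C = (88 - 7.5) × 100 / (60 - 7.5) = 153.3333°C.

153.33°C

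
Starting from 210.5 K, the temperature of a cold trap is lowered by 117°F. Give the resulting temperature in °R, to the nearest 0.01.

261.90°R

Initial temperature in Celsius: 210.5 - 273.15 = -62.6500°C.
The 117°F change is an interval, so only the factor 5/9 applies: -117 × 5/9 = -65.0000°C.
Final Celsius temperature: -62.6500 - 65.0000 = -127.6500°C.
In Rankine: -127.6500 × 1.8 + 491.67 = 261.90°R.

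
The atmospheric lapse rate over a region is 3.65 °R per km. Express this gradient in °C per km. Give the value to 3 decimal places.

2.028 °C/km

The quantity depends on a temperature interval, so only the ratio of degree sizes applies; the offset between the scales is irrelevant.
A change of 1°R is a change of 5/9°C, so 3.65 × 5/9 = 2.028.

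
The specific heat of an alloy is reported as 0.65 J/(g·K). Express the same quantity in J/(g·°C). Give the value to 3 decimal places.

Since only a temperature interval is involved, the additive offset between the scales drops out.
A change of 1°C is a change of 1 K, so per °C the value is 0.65 × 1 = 0.650.

0.650 J/(g·°C)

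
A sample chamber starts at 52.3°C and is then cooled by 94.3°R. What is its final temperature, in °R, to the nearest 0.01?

491.51°R

The 94.3°R change is an interval, so only the factor 5/9 applies: -94.3 × 5/9 = -52.3889°C.
Final Celsius temperature: 52.3000 - 52.3889 = -0.0889°C.
In Rankine: -0.0889 × 1.8 + 491.67 = 491.51°R.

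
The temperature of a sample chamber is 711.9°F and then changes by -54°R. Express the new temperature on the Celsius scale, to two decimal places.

Initial temperature in Celsius: (711.9 - 32) × 5/9 = 377.7222°C.
The 54°R change is an interval, so only the factor 5/9 applies: -54 × 5/9 = -30.0000°C.
Final Celsius temperature: 377.7222 - 30.0000 = 347.7222°C.

347.72°C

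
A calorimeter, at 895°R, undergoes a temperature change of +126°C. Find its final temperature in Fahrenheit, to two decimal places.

Initial temperature in Celsius: (895 - 491.67) × 5/9 = 224.0722°C.
Final Celsius temperature: 224.0722 + 126.0000 = 350.0722°C.
In Fahrenheit: 350.0722 × 1.8 + 32 = 662.13°F.

662.13°F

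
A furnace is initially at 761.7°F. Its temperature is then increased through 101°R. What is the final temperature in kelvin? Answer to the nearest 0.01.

Initial temperature in Celsius: (761.7 - 32) × 5/9 = 405.3889°C.
The 101°R change is an interval, so only the factor 5/9 applies: +101 × 5/9 = +56.1111°C.
Final Celsius temperature: 405.3889 + 56.1111 = 461.5000°C.
In kelvin: 461.5000 + 273.15 = 734.65 K.

734.65 K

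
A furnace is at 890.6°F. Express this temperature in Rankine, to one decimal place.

In Celsius: (890.6 - 32) × 5/9 = 477.0000°C.
In Rankine: 477.0000 × 1.8 + 491.67 = 1350.3°R.

1350.3°R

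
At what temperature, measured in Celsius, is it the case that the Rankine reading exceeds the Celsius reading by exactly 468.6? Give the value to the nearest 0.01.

-28.84°C

Let C be the Celsius reading. The Rankine reading is R = 1.8·C + 491.67.
Require R - C = 468.6: (0.8)·C + 491.67 = 468.6.
C = (468.6 - 491.67) / (0.8) = -28.84.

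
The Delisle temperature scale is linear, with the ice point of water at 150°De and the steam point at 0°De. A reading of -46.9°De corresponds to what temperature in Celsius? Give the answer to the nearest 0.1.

Linear interpolation between the fixed points: C = (-46.9 - 150) × 100 / (0 - 150) = 131.2667°C.

131.3°C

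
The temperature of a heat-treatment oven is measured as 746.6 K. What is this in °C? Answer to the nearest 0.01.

473.45°C

In Celsius: 746.6 - 273.15 = 473.4500°C.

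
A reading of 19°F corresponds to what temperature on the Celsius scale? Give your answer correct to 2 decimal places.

In Celsius: (19 - 32) × 5/9 = -7.2222°C.

-7.22°C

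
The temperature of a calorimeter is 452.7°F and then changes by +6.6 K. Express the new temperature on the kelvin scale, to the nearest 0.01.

Initial temperature in Celsius: (452.7 - 32) × 5/9 = 233.7222°C.
The 6.6 K change is an interval; Kelvin and Celsius degrees are the same size, so ΔC = +6.6°C.
Final Celsius temperature: 233.7222 + 6.6000 = 240.3222°C.
In kelvin: 240.3222 + 273.15 = 513.47 K.

513.47 K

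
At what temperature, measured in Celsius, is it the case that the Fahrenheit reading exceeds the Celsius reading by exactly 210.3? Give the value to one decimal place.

Let C be the Celsius reading. The Fahrenheit reading is F = 1.8·C + 32.
Require F - C = 210.3: (0.8)·C + 32 = 210.3.
C = (210.3 - 32) / (0.8) = 222.9.

222.9°C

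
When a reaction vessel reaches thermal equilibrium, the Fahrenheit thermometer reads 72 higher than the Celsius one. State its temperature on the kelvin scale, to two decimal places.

Let x be the Celsius reading; then the Fahrenheit reading is 1.8·x + 32.
(1.8·x + 32) - x = 72  ⇒  (0.8)·x = 40  ⇒  x = 50.0000°C.
In kelvin: 50.0000 + 273.15 = 323.15 K.

323.15 K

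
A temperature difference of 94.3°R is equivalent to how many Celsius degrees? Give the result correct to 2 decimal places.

52.39°C

For a temperature interval the offset drops out; only the factor 5/9 applies.
94.3 × 5/9 = 52.39.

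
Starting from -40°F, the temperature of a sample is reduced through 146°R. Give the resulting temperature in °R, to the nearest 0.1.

273.7°R

Initial temperature in Celsius: (-40 - 32) × 5/9 = -40.0000°C.
The 146°R change is an interval, so only the factor 5/9 applies: -146 × 5/9 = -81.1111°C.
Final Celsius temperature: -40.0000 - 81.1111 = -121.1111°C.
In Rankine: -121.1111 × 1.8 + 491.67 = 273.7°R.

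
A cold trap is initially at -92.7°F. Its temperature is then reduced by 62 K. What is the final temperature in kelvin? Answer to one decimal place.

141.9 K

Initial temperature in Celsius: (-92.7 - 32) × 5/9 = -69.2778°C.
The 62 K change is an interval; Kelvin and Celsius degrees are the same size, so ΔC = -62°C.
Final Celsius temperature: -69.2778 - 62.0000 = -131.2778°C.
In kelvin: -131.2778 + 273.15 = 141.9 K.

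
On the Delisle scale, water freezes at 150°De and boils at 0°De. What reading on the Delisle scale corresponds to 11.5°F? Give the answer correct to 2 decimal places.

167.08°De

First in Celsius: (11.5 - 32) × 5/9 = -11.3889°C.
Linearly onto the Delisle scale: 150 + (-11.3889 / 100) × (0 - 150) = 167.08°De.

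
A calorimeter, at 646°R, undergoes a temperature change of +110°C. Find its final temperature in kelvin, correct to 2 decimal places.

468.89 K

Initial temperature in Celsius: (646 - 491.67) × 5/9 = 85.7389°C.
Final Celsius temperature: 85.7389 + 110.0000 = 195.7389°C.
In kelvin: 195.7389 + 273.15 = 468.89 K.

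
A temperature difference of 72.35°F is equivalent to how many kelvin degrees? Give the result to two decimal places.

An interval of 1°F corresponds to 5/9 K.
72.35 × 5/9 = 40.19.

40.19 K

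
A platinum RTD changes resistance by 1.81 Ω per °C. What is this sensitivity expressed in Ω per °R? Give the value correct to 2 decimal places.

1.01 Ω per °R

Since only a temperature interval is involved, the additive offset between the scales drops out.
A change of 1°R is a change of 5/9°C, so per °R the value is 1.81 × 5/9 = 1.01.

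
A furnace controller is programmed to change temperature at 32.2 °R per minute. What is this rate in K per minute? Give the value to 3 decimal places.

17.889 K/minute

Since only a temperature interval is involved, the additive offset between the scales drops out.
A change of 1°R is a change of 5/9 K, so 32.2 × 5/9 = 17.889.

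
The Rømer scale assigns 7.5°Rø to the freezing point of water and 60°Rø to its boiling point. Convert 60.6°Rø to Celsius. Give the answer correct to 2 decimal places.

101.14°C

Linear interpolation between the fixed points: C = (60.6 - 7.5) × 100 / (60 - 7.5) = 101.1429°C.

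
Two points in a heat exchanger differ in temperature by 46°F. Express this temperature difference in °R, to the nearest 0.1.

46.0°R

Fahrenheit and Rankine degrees are the same size, so the interval is unchanged: 46.0.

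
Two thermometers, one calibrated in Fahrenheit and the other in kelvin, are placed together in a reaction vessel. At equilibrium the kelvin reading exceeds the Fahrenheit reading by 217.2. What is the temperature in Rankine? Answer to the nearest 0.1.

Let x be the Fahrenheit reading; then the kelvin reading is 5/9·x + 255.372.
(5/9·x + 255.372) - x = 217.2  ⇒  (-4/9)·x = -38.1722  ⇒  x = 85.8875°F.
In Celsius: (85.8875 - 32) × 5/9 = 29.9375°C.
In Rankine: 29.9375 × 1.8 + 491.67 = 545.6°R.

545.6°R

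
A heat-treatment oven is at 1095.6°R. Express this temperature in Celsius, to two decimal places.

In Celsius: (1095.6 - 491.67) × 5/9 = 335.5167°C.

335.52°C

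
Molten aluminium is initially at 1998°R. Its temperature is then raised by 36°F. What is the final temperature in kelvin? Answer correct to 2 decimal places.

Initial temperature in Celsius: (1998 - 491.67) × 5/9 = 836.8500°C.
The 36°F change is an interval, so only the factor 5/9 applies: +36 × 5/9 = +20.0000°C.
Final Celsius temperature: 836.8500 + 20.0000 = 856.8500°C.
In kelvin: 856.8500 + 273.15 = 1130.00 K.

1130.00 K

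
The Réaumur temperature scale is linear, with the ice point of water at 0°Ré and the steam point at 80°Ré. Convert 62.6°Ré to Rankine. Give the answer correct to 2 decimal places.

632.52°R

Linear interpolation between the fixed points: C = (62.6 - 0) × 100 / (80 - 0) = 78.2500°C.
Then 78.2500 × 1.8 + 491.67 = 632.52°R.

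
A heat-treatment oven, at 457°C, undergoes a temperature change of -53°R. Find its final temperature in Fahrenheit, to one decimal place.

801.6°F

The 53°R change is an interval, so only the factor 5/9 applies: -53 × 5/9 = -29.4444°C.
Final Celsius temperature: 457.0000 - 29.4444 = 427.5556°C.
In Fahrenheit: 427.5556 × 1.8 + 32 = 801.6°F.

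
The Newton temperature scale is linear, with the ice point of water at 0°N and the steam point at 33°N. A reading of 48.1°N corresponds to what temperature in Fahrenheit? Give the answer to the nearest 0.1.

294.4°F

Linear interpolation between the fixed points: C = (48.1 - 0) × 100 / (33 - 0) = 145.7576°C.
Then 145.7576 × 1.8 + 32 = 294.4°F.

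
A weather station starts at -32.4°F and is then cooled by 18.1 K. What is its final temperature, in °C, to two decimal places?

Initial temperature in Celsius: (-32.4 - 32) × 5/9 = -35.7778°C.
The 18.1 K change is an interval; Kelvin and Celsius degrees are the same size, so ΔC = -18.1°C.
Final Celsius temperature: -35.7778 - 18.1000 = -53.8778°C.

-53.88°C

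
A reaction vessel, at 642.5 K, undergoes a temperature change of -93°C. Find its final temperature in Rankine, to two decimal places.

Initial temperature in Celsius: 642.5 - 273.15 = 369.3500°C.
Final Celsius temperature: 369.3500 - 93.0000 = 276.3500°C.
In Rankine: 276.3500 × 1.8 + 491.67 = 989.10°R.

989.10°R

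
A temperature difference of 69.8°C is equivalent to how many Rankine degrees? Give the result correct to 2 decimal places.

Only the scale ratio 1.8 matters for a change in temperature.
69.8 × 1.8 = 125.64.

125.64°R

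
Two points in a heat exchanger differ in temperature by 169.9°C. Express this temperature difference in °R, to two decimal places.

Only the scale ratio 1.8 matters for a change in temperature.
169.9 × 1.8 = 305.82.

305.82°R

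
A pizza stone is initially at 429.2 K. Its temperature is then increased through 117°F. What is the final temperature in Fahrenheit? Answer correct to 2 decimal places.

Initial temperature in Celsius: 429.2 - 273.15 = 156.0500°C.
The 117°F change is an interval, so only the factor 5/9 applies: +117 × 5/9 = +65.0000°C.
Final Celsius temperature: 156.0500 + 65.0000 = 221.0500°C.
In Fahrenheit: 221.0500 × 1.8 + 32 = 429.89°F.

429.89°F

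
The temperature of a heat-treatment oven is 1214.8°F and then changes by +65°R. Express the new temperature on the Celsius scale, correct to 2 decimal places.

693.22°C

Initial temperature in Celsius: (1214.8 - 32) × 5/9 = 657.1111°C.
The 65°R change is an interval, so only the factor 5/9 applies: +65 × 5/9 = +36.1111°C.
Final Celsius temperature: 657.1111 + 36.1111 = 693.2222°C.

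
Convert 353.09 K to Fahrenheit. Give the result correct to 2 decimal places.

In Celsius: 353.09 - 273.15 = 79.9400°C.
In Fahrenheit: 79.9400 × 1.8 + 32 = 175.89°F.

175.89°F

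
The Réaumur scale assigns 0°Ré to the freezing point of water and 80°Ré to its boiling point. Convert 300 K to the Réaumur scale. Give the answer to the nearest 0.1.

21.5°Ré

First in Celsius: 300 - 273.15 = 26.8500°C.
Linearly onto the Réaumur scale: 0 + (26.8500 / 100) × (80 - 0) = 21.5°Ré.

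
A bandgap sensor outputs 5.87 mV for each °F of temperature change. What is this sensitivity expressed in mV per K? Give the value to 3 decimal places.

The quantity depends on a temperature interval, so only the ratio of degree sizes applies; the offset between the scales is irrelevant.
A change of 1 K is a change of 1.8°F, so per K the value is 5.87 × 1.8 = 10.566.

10.566 mV per K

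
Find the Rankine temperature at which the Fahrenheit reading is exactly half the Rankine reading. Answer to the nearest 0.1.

919.3°R

Let R be the Rankine reading. The Fahrenheit reading is F = 1·R - 459.67.
Require F = 0.5·R: 1·R - 459.67 = 0.5·R.
(0.5)·R = 459.67  ⇒  R = 919.3.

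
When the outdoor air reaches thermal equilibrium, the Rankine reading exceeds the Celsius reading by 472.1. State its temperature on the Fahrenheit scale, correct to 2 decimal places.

Let x be the Celsius reading; then the Rankine reading is 1.8·x + 491.67.
(1.8·x + 491.67) - x = 472.1  ⇒  (0.8)·x = -19.57  ⇒  x = -24.4625°C.
In Fahrenheit: -24.4625 × 1.8 + 32 = -12.03°F.

-12.03°F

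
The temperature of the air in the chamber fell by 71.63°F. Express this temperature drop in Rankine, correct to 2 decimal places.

Fahrenheit and Rankine degrees are the same size, so the interval is unchanged: 71.63.

71.63°R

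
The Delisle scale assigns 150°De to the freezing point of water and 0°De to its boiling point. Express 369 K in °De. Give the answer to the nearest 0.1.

6.2°De

First in Celsius: 369 - 273.15 = 95.8500°C.
Linearly onto the Delisle scale: 150 + (95.8500 / 100) × (0 - 150) = 6.2°De.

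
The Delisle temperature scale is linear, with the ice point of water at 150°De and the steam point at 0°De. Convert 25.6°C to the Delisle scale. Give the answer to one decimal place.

Linearly onto the Delisle scale: 150 + (25.6000 / 100) × (0 - 150) = 111.6°De.

111.6°De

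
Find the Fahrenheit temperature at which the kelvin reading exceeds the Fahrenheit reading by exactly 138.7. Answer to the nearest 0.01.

262.51°F

Let F be the Fahrenheit reading. The kelvin reading is K = 5/9·F + 255.372.
Require K - F = 138.7: (-4/9)·F + 255.372 = 138.7.
F = (138.7 - 255.372) / (-4/9) = 262.51.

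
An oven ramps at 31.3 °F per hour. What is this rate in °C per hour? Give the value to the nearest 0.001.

The quantity depends on a temperature interval, so only the ratio of degree sizes applies; the offset between the scales is irrelevant.
A change of 1°F is a change of 5/9°C, so 31.3 × 5/9 = 17.389.

17.389 °C/hour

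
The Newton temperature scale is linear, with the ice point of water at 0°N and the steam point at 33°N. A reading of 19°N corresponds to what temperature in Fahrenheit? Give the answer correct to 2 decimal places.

Linear interpolation between the fixed points: C = (19 - 0) × 100 / (33 - 0) = 57.5758°C.
Then 57.5758 × 1.8 + 32 = 135.64°F.

135.64°F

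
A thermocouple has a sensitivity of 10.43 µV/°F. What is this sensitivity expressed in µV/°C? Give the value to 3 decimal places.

18.774 µV/°C

Since only a temperature interval is involved, the additive offset between the scales drops out.
A change of 1°C is a change of 1.8°F, so per °C the value is 10.43 × 1.8 = 18.774.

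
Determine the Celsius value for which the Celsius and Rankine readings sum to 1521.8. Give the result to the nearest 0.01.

367.90°C

Let C be the Celsius reading. The Rankine reading is R = 1.8·C + 491.67.
Require C + R = 1521.8: (2.8)·C + 491.67 = 1521.8.
C = (1521.8 - 491.67) / (2.8) = 367.90.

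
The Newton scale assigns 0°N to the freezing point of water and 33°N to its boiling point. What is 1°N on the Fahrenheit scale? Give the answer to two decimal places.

Linear interpolation between the fixed points: C = (1 - 0) × 100 / (33 - 0) = 3.0303°C.
Then 3.0303 × 1.8 + 32 = 37.45°F.

37.45°F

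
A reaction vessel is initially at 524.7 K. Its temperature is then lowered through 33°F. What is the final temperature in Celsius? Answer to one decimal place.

233.2°C

Initial temperature in Celsius: 524.7 - 273.15 = 251.5500°C.
The 33°F change is an interval, so only the factor 5/9 applies: -33 × 5/9 = -18.3333°C.
Final Celsius temperature: 251.5500 - 18.3333 = 233.2167°C.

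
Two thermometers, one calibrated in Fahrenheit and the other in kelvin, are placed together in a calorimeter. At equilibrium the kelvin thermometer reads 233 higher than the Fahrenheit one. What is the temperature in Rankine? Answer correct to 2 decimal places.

Let x be the Fahrenheit reading; then the kelvin reading is 5/9·x + 255.372.
(5/9·x + 255.372) - x = 233  ⇒  (-4/9)·x = -22.3722  ⇒  x = 50.3375°F.
In Celsius: (50.3375 - 32) × 5/9 = 10.1875°C.
In Rankine: 10.1875 × 1.8 + 491.67 = 510.01°R.

510.01°R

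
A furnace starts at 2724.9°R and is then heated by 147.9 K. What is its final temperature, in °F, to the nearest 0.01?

2531.45°F

Initial temperature in Celsius: (2724.9 - 491.67) × 5/9 = 1240.6833°C.
The 147.9 K change is an interval; Kelvin and Celsius degrees are the same size, so ΔC = +147.9°C.
Final Celsius temperature: 1240.6833 + 147.9000 = 1388.5833°C.
In Fahrenheit: 1388.5833 × 1.8 + 32 = 2531.45°F.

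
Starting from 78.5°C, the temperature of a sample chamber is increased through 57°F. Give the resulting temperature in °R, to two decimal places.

689.97°R

The 57°F change is an interval, so only the factor 5/9 applies: +57 × 5/9 = +31.6667°C.
Final Celsius temperature: 78.5000 + 31.6667 = 110.1667°C.
In Rankine: 110.1667 × 1.8 + 491.67 = 689.97°R.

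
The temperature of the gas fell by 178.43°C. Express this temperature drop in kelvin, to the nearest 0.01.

178.43 K

Celsius and kelvin degrees are the same size, so the interval is unchanged: 178.43.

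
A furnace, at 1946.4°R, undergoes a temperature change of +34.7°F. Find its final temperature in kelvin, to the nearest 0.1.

1100.6 K

Initial temperature in Celsius: (1946.4 - 491.67) × 5/9 = 808.1833°C.
The 34.7°F change is an interval, so only the factor 5/9 applies: +34.7 × 5/9 = +19.2778°C.
Final Celsius temperature: 808.1833 + 19.2778 = 827.4611°C.
In kelvin: 827.4611 + 273.15 = 1100.6 K.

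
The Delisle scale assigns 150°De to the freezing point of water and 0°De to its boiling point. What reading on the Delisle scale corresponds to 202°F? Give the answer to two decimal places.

8.33°De

First in Celsius: (202 - 32) × 5/9 = 94.4444°C.
Linearly onto the Delisle scale: 150 + (94.4444 / 100) × (0 - 150) = 8.33°De.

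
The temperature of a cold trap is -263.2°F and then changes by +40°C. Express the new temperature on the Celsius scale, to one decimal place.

-124.0°C

Initial temperature in Celsius: (-263.2 - 32) × 5/9 = -164.0000°C.
Final Celsius temperature: -164.0000 + 40.0000 = -124.0000°C.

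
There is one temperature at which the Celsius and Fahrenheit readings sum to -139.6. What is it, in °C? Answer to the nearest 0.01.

Let C be the Celsius reading. The Fahrenheit reading is F = 1.8·C + 32.
Require C + F = -139.6: (2.8)·C + 32 = -139.6.
C = (-139.6 - 32) / (2.8) = -61.29.

-61.29°C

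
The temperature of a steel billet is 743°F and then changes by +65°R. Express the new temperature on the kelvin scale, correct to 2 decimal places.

704.26 K

Initial temperature in Celsius: (743 - 32) × 5/9 = 395.0000°C.
The 65°R change is an interval, so only the factor 5/9 applies: +65 × 5/9 = +36.1111°C.
Final Celsius temperature: 395.0000 + 36.1111 = 431.1111°C.
In kelvin: 431.1111 + 273.15 = 704.26 K.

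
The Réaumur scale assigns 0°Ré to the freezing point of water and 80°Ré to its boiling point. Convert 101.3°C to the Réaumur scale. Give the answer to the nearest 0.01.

81.04°Ré

Linearly onto the Réaumur scale: 0 + (101.3000 / 100) × (80 - 0) = 81.04°Ré.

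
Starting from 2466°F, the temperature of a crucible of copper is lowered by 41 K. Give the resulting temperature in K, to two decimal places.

Initial temperature in Celsius: (2466 - 32) × 5/9 = 1352.2222°C.
The 41 K change is an interval; Kelvin and Celsius degrees are the same size, so ΔC = -41°C.
Final Celsius temperature: 1352.2222 - 41.0000 = 1311.2222°C.
In kelvin: 1311.2222 + 273.15 = 1584.37 K.

1584.37 K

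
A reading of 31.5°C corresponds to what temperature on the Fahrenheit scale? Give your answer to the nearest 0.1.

In Fahrenheit: 31.5000 × 1.8 + 32 = 88.7°F.

88.7°F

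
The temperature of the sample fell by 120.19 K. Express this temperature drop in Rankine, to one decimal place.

216.3°R

For a temperature interval the offset drops out; only the factor 1.8 applies.
120.19 × 1.8 = 216.3.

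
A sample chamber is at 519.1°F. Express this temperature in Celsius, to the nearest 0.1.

270.6°C

In Celsius: (519.1 - 32) × 5/9 = 270.6111°C.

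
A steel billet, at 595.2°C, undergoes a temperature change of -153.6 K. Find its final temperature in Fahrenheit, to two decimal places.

826.88°F

The 153.6 K change is an interval; Kelvin and Celsius degrees are the same size, so ΔC = -153.6°C.
Final Celsius temperature: 595.2000 - 153.6000 = 441.6000°C.
In Fahrenheit: 441.6000 × 1.8 + 32 = 826.88°F.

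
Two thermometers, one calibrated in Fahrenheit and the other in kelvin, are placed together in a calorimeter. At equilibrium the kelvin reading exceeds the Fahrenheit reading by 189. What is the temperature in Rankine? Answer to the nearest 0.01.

Let x be the Fahrenheit reading; then the kelvin reading is 5/9·x + 255.372.
(5/9·x + 255.372) - x = 189  ⇒  (-4/9)·x = -66.3722  ⇒  x = 149.3375°F.
In Celsius: (149.3375 - 32) × 5/9 = 65.1875°C.
In Rankine: 65.1875 × 1.8 + 491.67 = 609.01°R.

609.01°R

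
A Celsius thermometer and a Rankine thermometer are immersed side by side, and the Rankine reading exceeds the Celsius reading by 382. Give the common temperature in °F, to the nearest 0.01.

Let x be the Celsius reading; then the Rankine reading is 1.8·x + 491.67.
(1.8·x + 491.67) - x = 382  ⇒  (0.8)·x = -109.67  ⇒  x = -137.0875°C.
In Fahrenheit: -137.0875 × 1.8 + 32 = -214.76°F.

-214.76°F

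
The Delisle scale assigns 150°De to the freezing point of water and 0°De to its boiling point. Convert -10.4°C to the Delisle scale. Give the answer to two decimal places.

Linearly onto the Delisle scale: 150 + (-10.4000 / 100) × (0 - 150) = 165.60°De.

165.60°De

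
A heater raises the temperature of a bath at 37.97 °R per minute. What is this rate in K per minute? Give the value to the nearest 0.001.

21.094 K/minute

The quantity depends on a temperature interval, so only the ratio of degree sizes applies; the offset between the scales is irrelevant.
A change of 1°R is a change of 5/9 K, so 37.97 × 5/9 = 21.094.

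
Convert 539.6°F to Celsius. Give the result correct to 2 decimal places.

In Celsius: (539.6 - 32) × 5/9 = 282.0000°C.

282.00°C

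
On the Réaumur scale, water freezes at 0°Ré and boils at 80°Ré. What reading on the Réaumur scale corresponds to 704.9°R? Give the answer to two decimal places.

First in Celsius: (704.9 - 491.67) × 5/9 = 118.4611°C.
Linearly onto the Réaumur scale: 0 + (118.4611 / 100) × (80 - 0) = 94.77°Ré.

94.77°Ré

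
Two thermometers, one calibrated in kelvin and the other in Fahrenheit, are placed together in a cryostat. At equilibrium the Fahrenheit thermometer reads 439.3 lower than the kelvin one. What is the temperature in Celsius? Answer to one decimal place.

-247.7°C

Let x be the kelvin reading; then the Fahrenheit reading is 1.8·x - 459.67.
(1.8·x - 459.67) - x = -439.3  ⇒  (0.8)·x = 20.37  ⇒  x = 25.4625 K.
In Celsius: 25.4625 - 273.15 = -247.7°C.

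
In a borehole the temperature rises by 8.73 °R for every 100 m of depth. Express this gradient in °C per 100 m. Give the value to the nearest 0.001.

4.850 °C/100 m

Since only a temperature interval is involved, the additive offset between the scales drops out.
A change of 1°R is a change of 5/9°C, so 8.73 × 5/9 = 4.850.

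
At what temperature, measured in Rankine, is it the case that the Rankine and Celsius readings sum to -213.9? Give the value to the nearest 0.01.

38.09°R

Let R be the Rankine reading. The Celsius reading is C = 5/9·R - 273.15.
Require R + C = -213.9: (14/9)·R - 273.15 = -213.9.
R = (-213.9 + 273.15) / (14/9) = 38.09.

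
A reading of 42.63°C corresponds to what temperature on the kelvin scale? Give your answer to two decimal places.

315.78 K

In kelvin: 42.6300 + 273.15 = 315.78 K.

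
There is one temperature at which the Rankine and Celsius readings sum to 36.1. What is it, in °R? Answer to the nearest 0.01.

198.80°R

Let R be the Rankine reading. The Celsius reading is C = 5/9·R - 273.15.
Require R + C = 36.1: (14/9)·R - 273.15 = 36.1.
R = (36.1 + 273.15) / (14/9) = 198.80.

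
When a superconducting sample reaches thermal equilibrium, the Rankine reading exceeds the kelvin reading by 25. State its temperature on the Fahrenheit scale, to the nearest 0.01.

-403.42°F

Let x be the Rankine reading; then the kelvin reading is 5/9·x.
(5/9·x) - x = -25  ⇒  (-4/9)·x = -25  ⇒  x = 56.2500°R.
In Celsius: (56.25 - 491.67) × 5/9 = -241.9000°C.
In Fahrenheit: -241.9000 × 1.8 + 32 = -403.42°F.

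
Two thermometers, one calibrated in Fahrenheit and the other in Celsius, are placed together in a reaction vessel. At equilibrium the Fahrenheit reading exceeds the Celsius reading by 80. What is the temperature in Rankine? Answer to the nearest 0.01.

Let x be the Fahrenheit reading; then the Celsius reading is 5/9·x - 17.7778.
(5/9·x - 17.7778) - x = -80  ⇒  (-4/9)·x = -62.2222  ⇒  x = 140.0000°F.
In Celsius: (140 - 32) × 5/9 = 60.0000°C.
In Rankine: 60.0000 × 1.8 + 491.67 = 599.67°R.

599.67°R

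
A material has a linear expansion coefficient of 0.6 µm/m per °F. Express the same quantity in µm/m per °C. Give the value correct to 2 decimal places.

1.08 µm/m per °C

Since only a temperature interval is involved, the additive offset between the scales drops out.
A change of 1°C is a change of 1.8°F, so per °C the value is 0.6 × 1.8 = 1.08.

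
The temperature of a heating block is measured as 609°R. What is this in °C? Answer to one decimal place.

65.2°C

In Celsius: (609 - 491.67) × 5/9 = 65.1833°C.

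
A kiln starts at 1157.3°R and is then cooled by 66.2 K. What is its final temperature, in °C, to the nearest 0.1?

Initial temperature in Celsius: (1157.3 - 491.67) × 5/9 = 369.7944°C.
The 66.2 K change is an interval; Kelvin and Celsius degrees are the same size, so ΔC = -66.2°C.
Final Celsius temperature: 369.7944 - 66.2000 = 303.5944°C.

303.6°C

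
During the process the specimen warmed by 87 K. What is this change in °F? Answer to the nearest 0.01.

156.60°F

For a temperature interval the offset drops out; only the factor 1.8 applies.
87 × 1.8 = 156.60.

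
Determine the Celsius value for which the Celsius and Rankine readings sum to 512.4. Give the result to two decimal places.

Let C be the Celsius reading. The Rankine reading is R = 1.8·C + 491.67.
Require C + R = 512.4: (2.8)·C + 491.67 = 512.4.
C = (512.4 - 491.67) / (2.8) = 7.40.

7.40°C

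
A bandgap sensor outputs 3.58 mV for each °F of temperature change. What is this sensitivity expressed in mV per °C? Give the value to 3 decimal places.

The quantity depends on a temperature interval, so only the ratio of degree sizes applies; the offset between the scales is irrelevant.
A change of 1°C is a change of 1.8°F, so per °C the value is 3.58 × 1.8 = 6.444.

6.444 mV per °C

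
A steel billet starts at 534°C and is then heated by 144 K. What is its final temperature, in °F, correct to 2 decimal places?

The 144 K change is an interval; Kelvin and Celsius degrees are the same size, so ΔC = +144°C.
Final Celsius temperature: 534.0000 + 144.0000 = 678.0000°C.
In Fahrenheit: 678.0000 × 1.8 + 32 = 1252.40°F.

1252.40°F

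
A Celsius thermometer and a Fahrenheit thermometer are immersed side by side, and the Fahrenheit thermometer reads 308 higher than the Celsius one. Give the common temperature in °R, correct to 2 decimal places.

1112.67°R

Let x be the Celsius reading; then the Fahrenheit reading is 1.8·x + 32.
(1.8·x + 32) - x = 308  ⇒  (0.8)·x = 276  ⇒  x = 345.0000°C.
In Rankine: 345.0000 × 1.8 + 491.67 = 1112.67°R.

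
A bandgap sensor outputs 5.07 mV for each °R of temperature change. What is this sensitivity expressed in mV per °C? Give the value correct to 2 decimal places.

9.13 mV per °C

The quantity depends on a temperature interval, so only the ratio of degree sizes applies; the offset between the scales is irrelevant.
A change of 1°C is a change of 1.8°R, so per °C the value is 5.07 × 1.8 = 9.13.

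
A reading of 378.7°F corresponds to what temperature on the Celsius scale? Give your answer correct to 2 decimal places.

192.61°C

In Celsius: (378.7 - 32) × 5/9 = 192.6111°C.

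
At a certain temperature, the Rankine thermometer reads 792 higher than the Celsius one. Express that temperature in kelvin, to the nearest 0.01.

648.56 K

Let x be the Celsius reading; then the Rankine reading is 1.8·x + 491.67.
(1.8·x + 491.67) - x = 792  ⇒  (0.8)·x = 300.33  ⇒  x = 375.4125°C.
In kelvin: 375.4125 + 273.15 = 648.56 K.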